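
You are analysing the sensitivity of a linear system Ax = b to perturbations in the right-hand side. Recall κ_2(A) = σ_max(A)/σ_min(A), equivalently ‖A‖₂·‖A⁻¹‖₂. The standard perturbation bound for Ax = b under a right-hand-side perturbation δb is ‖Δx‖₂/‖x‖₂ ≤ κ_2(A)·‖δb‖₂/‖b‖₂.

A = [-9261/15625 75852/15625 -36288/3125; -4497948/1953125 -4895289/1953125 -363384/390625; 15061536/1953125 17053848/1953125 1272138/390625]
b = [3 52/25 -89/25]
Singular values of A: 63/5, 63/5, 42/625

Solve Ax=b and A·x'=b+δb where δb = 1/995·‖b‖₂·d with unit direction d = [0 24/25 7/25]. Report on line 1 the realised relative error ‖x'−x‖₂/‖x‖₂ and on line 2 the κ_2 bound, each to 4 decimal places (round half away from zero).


0.0051
0.1884

σ_max = 63/5, σ_min = 42/625
κ_2(A) = (63/5) / (42/625) = 187.5000
perturbation bound = 187.5000·1/995 = 0.1884
solve Ax = b  →  x = [-11.6425 8.4343 3.8619]
‖b‖ = 5.0990, ‖x‖ = 14.8862
δb = ε·‖b‖·d = [0.0000 0.0049 0.0014]; solving A·Δx = δb gives ‖Δx‖ = 0.0763
relative error = 0.0051
realised/bound (from unrounded values) ≈ 0.0272


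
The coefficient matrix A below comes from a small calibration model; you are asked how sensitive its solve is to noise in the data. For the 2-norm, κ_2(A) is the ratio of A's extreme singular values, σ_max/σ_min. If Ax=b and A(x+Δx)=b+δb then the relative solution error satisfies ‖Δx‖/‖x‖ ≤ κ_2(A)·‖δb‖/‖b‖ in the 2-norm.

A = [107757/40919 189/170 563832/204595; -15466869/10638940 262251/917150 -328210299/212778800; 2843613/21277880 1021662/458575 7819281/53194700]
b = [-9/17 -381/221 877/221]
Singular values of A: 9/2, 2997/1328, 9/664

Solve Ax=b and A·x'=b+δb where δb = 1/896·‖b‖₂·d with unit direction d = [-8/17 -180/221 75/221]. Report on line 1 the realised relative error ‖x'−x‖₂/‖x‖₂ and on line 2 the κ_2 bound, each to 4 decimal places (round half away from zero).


0.0016
0.3705

largest singular value 9/2, smallest 9/664
κ = σ_max/σ_min = (9/2)/(9/664) = 332.0000
perturbation bound = 332.0000·1/896 = 0.3705
solve Ax = b  →  x = [-160.3854 1.3384 152.5286]
2-norm of b is 4.3589; of x, 221.3374
Δx = A⁻¹·δb where δb = 1/896·4.3589·d; ‖Δx‖ = 0.3589
dividing the unrounded norms, ‖Δx‖/‖x‖ = 0.0016
tightness: 0.0016 against a bound of 0.3705 (unrounded ratio ≈ 0.0044)


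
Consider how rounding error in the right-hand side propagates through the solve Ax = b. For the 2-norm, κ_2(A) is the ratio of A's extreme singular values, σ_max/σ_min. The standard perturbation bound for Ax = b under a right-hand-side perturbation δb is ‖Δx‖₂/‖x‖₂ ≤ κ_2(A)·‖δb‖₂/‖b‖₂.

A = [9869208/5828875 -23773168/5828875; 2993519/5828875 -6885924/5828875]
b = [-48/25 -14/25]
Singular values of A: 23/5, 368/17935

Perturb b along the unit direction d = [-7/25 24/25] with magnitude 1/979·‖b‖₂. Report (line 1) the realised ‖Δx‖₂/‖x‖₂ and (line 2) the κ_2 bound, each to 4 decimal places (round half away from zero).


largest singular value 23/5, smallest 368/17935
κ_2(A) = (23/5) / (368/17935) = 224.1875
perturbation bound = 224.1875·1/979 = 0.2290
solve Ax = b  →  x = [-0.1672 0.4013]
2-norm of b is 2.0000; of x, 0.4348
Δx = A⁻¹·δb where δb = 1/979·2.0000·d; ‖Δx‖ = 0.0996
relative error = 0.2290
tightness: 0.2290 against a bound of 0.2290; the bound is attained (ratio 1)

0.2290
0.2290


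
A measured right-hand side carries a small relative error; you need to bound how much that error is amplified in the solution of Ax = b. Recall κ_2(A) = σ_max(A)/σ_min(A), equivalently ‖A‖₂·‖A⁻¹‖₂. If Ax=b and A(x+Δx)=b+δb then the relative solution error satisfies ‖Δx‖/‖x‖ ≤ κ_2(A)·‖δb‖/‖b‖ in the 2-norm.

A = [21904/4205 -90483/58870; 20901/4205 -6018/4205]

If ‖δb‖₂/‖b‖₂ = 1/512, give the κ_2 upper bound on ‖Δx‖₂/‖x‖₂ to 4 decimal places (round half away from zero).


0.5947

AᵀA = [1089937/21025 -2225262/147175; -2225262/147175 18175473/4120900]; tr = 9272125/164836, det = 5625/164836
char-poly roots: 225/4 and 25/41209
κ_2(A) = √(λ_max/λ_min) = √((225/4) / (25/41209)) = 304.5000
bound on ‖Δx‖/‖x‖: κ·ε = 304.5000·1/512 = 0.5947


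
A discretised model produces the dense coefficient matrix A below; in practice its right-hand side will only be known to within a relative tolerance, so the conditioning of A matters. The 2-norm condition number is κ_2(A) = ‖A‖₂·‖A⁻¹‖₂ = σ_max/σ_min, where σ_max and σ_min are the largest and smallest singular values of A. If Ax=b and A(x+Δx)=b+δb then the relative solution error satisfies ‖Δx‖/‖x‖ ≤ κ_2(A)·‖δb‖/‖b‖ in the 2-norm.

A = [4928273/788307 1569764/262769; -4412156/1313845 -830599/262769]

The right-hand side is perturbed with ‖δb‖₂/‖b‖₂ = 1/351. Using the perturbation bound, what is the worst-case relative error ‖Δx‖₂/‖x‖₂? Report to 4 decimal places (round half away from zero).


form AᵀA = [2707269737641/53756741025 171886936928/3583782735; 171886936928/3583782735 10913680673/238918849] with trace 6138939226/63920025 and determinant 5764801/63920025
char-poly roots: 2401/25 and 2401/2556801
κ = σ_max/σ_min = (49/5)/(49/1599) = 319.8000
perturbation bound = 319.8000·1/351 = 0.9111

0.9111


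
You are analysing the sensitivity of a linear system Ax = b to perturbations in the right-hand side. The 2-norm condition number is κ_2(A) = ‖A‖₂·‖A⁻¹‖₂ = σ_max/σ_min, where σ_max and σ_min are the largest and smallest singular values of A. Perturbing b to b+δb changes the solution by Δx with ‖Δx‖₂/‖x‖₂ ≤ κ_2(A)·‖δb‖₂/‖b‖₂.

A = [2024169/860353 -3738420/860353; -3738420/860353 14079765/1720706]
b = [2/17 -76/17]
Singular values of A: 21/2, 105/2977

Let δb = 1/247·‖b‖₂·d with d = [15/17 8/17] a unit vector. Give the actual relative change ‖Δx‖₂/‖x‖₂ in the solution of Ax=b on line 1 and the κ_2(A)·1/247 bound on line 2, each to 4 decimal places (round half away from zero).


0.0091
1.2053

from the listed singular values, σ₁ = 21/2, σ_n = 105/2977
κ = σ_max/σ_min = (21/2)/(105/2977) = 297.7000
bound on ‖Δx‖/‖x‖: κ·ε = 297.7000·1/247 = 1.2053
solve Ax = b  →  x = [-49.8543 -27.0207]
‖b‖ = 4.4721, ‖x‖ = 56.7060
re-solving with b+δb shifts x by Δx of norm 0.5133
dividing the unrounded norms, ‖Δx‖/‖x‖ = 0.0091
so the bound overstates the realised error by a factor of ≈ 133.1385 (computed from the unrounded values)


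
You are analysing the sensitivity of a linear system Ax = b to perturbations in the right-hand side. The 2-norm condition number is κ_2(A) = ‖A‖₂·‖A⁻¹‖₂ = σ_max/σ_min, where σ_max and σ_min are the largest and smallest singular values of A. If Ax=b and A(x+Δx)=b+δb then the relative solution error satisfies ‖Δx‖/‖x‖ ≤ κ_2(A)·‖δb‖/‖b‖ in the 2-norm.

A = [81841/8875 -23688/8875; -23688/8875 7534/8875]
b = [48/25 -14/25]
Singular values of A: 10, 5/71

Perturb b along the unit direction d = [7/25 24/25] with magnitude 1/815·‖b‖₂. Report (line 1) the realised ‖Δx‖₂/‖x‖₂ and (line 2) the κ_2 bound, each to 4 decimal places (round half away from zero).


σ_max = 10, σ_min = 5/71
κ_2(A) = 10 / (5/71) = 142.0000
worst-case relative error ≤ 142.0000 × 1/815 = 0.1742
solve Ax = b  →  x = [0.1920 -0.0560]
‖b‖₂ = 2.0000 and ‖x‖₂ = 0.2000
Δx = A⁻¹·δb where δb = 1/815·2.0000·d; ‖Δx‖ = 0.0348
relative error = 0.1742
realised/bound = 1 exactly: the bound is attained for this b and d

0.1742
0.1742


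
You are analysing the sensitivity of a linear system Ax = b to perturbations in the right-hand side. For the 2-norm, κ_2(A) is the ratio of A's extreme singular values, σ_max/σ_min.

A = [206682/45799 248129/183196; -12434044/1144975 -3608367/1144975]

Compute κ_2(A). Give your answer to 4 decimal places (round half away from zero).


form AᵀA = [1072803881044/7757205625 625795118109/15514411250; 625795118109/15514411250 1460384608921/124115290000] with trace 29800394729/198584464 and determinant 2941225/12411529
λ_max, λ_min = (29800394729/198584464 ± √888026144782442765841/39435789342167296)/2 = 2401/16, 19600/12411529
so κ_2 = √((2401/16) / (19600/12411529)) = 308.2625

308.2625


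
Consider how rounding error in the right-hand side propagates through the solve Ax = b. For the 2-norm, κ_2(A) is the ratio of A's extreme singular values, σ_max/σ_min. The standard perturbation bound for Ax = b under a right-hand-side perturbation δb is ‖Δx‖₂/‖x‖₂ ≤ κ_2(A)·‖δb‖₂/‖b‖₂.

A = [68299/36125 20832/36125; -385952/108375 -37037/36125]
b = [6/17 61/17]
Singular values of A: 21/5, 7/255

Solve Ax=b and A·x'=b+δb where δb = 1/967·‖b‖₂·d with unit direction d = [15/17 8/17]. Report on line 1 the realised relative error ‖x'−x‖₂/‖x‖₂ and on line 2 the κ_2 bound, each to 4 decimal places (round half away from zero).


0.0019
0.1582

from the listed singular values, σ₁ = 21/5, σ_n = 7/255
κ_2(A) = (21/5) / (7/255) = 153.0000
κ_2(A)·‖δb‖/‖b‖ = 0.1582
solve Ax = b  →  x = [-21.0857 69.7429]
2-norm of b is 3.6056; of x, 72.8606
Δx = A⁻¹·δb where δb = 1/967·3.6056·d; ‖Δx‖ = 0.1358
dividing the unrounded norms, ‖Δx‖/‖x‖ = 0.0019
realised/bound (from unrounded values) ≈ 0.0118


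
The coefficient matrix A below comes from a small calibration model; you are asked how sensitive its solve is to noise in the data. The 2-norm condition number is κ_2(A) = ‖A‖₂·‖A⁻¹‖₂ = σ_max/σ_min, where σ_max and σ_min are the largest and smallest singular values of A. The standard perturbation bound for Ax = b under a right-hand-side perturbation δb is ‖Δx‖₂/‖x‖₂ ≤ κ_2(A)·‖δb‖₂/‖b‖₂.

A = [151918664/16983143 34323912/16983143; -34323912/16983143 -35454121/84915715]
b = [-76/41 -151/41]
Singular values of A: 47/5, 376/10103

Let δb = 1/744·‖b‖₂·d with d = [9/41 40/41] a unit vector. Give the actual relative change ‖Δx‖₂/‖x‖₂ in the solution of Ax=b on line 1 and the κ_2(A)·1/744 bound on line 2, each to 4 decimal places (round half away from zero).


0.0014
0.3395

largest singular value 47/5, smallest 376/10103
κ_2(A) = (47/5) / (376/10103) = 252.5750
bound on ‖Δx‖/‖x‖: κ·ε = 252.5750·1/744 = 0.3395
solve Ax = b  →  x = [23.4891 -104.8806]
‖b‖₂ = 4.1231 and ‖x‖₂ = 107.4788
re-solving with b+δb shifts x by Δx of norm 0.1489
relative error = 0.0014
so the bound overstates the realised error by a factor of ≈ 245.0339 (computed from the unrounded values)


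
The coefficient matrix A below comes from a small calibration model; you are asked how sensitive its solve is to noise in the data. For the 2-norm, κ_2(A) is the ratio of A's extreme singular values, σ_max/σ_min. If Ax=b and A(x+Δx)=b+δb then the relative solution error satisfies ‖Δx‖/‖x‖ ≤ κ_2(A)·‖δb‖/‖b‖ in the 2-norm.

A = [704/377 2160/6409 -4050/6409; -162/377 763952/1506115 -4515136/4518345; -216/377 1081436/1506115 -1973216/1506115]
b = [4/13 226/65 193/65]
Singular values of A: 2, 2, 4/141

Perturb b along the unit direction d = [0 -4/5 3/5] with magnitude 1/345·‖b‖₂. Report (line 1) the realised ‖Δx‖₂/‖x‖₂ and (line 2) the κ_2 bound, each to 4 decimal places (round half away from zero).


0.0133
0.2043

largest singular value 2, smallest 4/141
κ = σ_max/σ_min = 2/(4/141) = 70.5000
worst-case relative error ≤ 70.5000 × 1/345 = 0.2043
solve Ax = b  →  x = [-0.6552 -30.0969 -18.4746]
‖b‖₂ = 4.5826 and ‖x‖₂ = 35.3209
re-solving with b+δb shifts x by Δx of norm 0.4682
relative error = 0.0133
so the bound overstates the realised error by a factor of ≈ 15.4153 (computed from the unrounded values)


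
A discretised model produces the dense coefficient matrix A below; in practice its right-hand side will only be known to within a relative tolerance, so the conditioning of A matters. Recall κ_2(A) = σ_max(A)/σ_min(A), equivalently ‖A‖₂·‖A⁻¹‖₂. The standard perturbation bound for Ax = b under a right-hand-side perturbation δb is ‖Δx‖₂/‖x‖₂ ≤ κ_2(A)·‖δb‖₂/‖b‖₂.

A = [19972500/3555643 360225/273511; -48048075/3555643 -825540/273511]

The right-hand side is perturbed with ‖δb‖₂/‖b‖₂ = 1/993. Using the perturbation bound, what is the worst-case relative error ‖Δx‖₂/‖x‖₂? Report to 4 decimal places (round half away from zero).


M = AᵀA = [16020818150625/74808267121 3604630896000/74808267121; 3604630896000/74808267121 811278342225/74808267121]. tr(M)=10013144850/44502241, det(M)=31640625/44502241
λ_max, λ_min = (10013144850/44502241 ± √100257437472204960000/1980449454022081)/2 = 225, 140625/44502241
σ_max=√225=15, σ_min=√(140625/44502241)=(375/6671) → κ = 266.8400
perturbation bound = 266.8400·1/993 = 0.2687

0.2687


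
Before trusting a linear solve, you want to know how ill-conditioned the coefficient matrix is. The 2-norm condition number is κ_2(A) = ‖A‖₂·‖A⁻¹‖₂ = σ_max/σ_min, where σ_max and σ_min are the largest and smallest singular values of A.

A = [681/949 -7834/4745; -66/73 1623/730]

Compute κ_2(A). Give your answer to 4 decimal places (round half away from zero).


M = AᵀA = [1199925/900601 -2877285/900601; -2877285/900601 27626161/3602404]. tr(M)=191869/21316, det(M)=225/21316
solving λ² − 191869/21316·λ + 225/21316 = 0 gives λ = 9, 25/21316
κ_2(A) = √(λ_max/λ_min) = √(9 / (25/21316)) = 87.6000

87.6000


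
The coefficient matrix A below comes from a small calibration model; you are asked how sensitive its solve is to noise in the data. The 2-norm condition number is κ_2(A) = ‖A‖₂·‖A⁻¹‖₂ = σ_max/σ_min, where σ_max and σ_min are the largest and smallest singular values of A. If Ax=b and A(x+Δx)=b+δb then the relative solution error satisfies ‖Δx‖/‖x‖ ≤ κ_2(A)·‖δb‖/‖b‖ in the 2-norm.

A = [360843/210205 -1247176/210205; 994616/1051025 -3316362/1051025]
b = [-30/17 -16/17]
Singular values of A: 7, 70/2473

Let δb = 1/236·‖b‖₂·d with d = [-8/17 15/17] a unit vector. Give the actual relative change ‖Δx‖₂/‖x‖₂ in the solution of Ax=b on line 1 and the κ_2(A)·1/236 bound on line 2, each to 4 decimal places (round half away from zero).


1.0479
1.0479

from the listed singular values, σ₁ = 7, σ_n = 70/2473
κ = σ_max/σ_min = 7/(70/2473) = 247.3000
worst-case relative error ≤ 247.3000 × 1/236 = 1.0479
solve Ax = b  →  x = [-0.0800 0.2743]
2-norm of b is 2.0000; of x, 0.2857
δb = ε·‖b‖·d = [-0.0040 0.0075]; solving A·Δx = δb gives ‖Δx‖ = 0.2994
realised ‖Δx‖/‖x‖ = 1.0479
so the bound is sharp here: realised error equals the bound


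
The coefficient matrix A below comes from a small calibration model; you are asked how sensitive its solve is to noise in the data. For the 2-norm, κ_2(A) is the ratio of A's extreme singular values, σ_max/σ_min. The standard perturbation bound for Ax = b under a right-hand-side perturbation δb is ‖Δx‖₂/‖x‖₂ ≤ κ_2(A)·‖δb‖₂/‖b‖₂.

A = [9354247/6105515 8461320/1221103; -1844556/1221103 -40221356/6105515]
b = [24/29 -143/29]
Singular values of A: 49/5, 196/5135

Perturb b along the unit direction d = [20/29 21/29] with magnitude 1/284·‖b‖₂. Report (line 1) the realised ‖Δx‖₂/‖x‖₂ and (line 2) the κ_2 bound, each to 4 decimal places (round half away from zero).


from the listed singular values, σ₁ = 49/5, σ_n = 196/5135
κ_2(A) = (49/5) / (196/5135) = 256.7500
worst-case relative error ≤ 256.7500 × 1/284 = 0.9040
solve Ax = b  →  x = [76.7695 -16.8548]
2-norm of b is 5.0000; of x, 78.5980
δb = ε·‖b‖·d = [0.0121 0.0127]; solving A·Δx = δb gives ‖Δx‖ = 0.4612
dividing the unrounded norms, ‖Δx‖/‖x‖ = 0.0059
realised/bound (from unrounded values) ≈ 0.0065

0.0059
0.9040


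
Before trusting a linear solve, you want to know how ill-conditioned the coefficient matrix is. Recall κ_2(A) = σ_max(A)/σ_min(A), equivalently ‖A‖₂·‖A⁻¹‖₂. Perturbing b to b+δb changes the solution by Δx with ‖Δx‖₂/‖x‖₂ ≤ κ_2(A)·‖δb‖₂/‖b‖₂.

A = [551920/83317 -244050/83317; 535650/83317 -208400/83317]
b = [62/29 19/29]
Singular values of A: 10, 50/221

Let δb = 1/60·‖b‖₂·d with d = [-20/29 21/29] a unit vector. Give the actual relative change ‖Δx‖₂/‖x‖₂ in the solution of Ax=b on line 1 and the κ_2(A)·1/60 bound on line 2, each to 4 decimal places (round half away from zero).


0.0372
0.7367

from the listed singular values, σ₁ = 10, σ_n = 50/221
κ_2(A) = 10 / (50/221) = 44.2000
worst-case relative error ≤ 44.2000 × 1/60 = 0.7367
solve Ax = b  →  x = [-1.5154 -4.1569]
‖b‖ = 2.2361, ‖x‖ = 4.4245
re-solving with b+δb shifts x by Δx of norm 0.1647
realised ‖Δx‖/‖x‖ = 0.0372
so the bound overstates the realised error by a factor of ≈ 19.7871 (computed from the unrounded values)


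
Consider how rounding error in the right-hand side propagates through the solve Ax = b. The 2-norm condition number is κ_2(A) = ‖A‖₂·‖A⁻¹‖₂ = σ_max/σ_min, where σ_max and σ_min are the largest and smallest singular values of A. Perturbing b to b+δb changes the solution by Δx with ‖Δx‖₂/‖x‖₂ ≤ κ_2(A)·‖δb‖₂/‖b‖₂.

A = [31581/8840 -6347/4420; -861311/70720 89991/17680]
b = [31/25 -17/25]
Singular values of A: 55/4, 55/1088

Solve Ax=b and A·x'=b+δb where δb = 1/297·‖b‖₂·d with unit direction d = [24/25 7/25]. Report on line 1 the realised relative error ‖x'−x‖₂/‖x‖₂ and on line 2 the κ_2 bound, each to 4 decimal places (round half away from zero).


0.0048
0.9158

largest singular value 55/4, smallest 55/1088
κ = σ_max/σ_min = (55/4)/(55/1088) = 272.0000
bound on ‖Δx‖/‖x‖: κ·ε = 272.0000·1/297 = 0.9158
solve Ax = b  →  x = [7.6755 18.2322]
‖b‖₂ = 1.4142 and ‖x‖₂ = 19.7820
re-solving with b+δb shifts x by Δx of norm 0.0942
dividing the unrounded norms, ‖Δx‖/‖x‖ = 0.0048
tightness: 0.0048 against a bound of 0.9158 (unrounded ratio ≈ 0.0052)


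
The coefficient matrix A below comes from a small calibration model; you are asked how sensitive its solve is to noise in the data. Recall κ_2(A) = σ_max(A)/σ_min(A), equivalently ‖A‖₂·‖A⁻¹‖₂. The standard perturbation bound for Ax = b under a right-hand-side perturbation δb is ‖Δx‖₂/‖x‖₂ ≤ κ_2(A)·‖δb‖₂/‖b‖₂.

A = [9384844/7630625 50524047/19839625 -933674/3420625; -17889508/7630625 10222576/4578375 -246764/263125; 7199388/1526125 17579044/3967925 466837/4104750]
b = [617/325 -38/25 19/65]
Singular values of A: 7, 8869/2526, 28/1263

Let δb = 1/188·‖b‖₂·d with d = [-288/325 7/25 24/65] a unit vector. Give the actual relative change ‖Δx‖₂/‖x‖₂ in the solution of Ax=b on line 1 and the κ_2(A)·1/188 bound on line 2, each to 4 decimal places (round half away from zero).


from the listed singular values, σ₁ = 7, σ_n = 28/1263
κ_2(A) = 7 / (28/1263) = 315.7500
κ_2(A)·‖δb‖/‖b‖ = 1.6795
solve Ax = b  →  x = [18.5882 -17.5058 -86.5260]
2-norm of b is 2.4495; of x, 90.2148
Δx = A⁻¹·δb where δb = 1/188·2.4495·d; ‖Δx‖ = 0.5877
dividing the unrounded norms, ‖Δx‖/‖x‖ = 0.0065
so the bound overstates the realised error by a factor of ≈ 257.8104 (computed from the unrounded values)

0.0065
1.6795


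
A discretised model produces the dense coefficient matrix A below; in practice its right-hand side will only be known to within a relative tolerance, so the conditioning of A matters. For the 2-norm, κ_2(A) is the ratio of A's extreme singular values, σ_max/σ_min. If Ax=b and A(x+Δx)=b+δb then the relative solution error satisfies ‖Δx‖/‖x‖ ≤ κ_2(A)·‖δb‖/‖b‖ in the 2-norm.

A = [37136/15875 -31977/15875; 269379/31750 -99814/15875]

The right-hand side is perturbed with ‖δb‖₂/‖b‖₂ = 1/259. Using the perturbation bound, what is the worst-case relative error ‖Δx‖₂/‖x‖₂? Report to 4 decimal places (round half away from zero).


0.1961

AᵀA = [124930201/1612900 -23410233/403225; -23410233/403225 17576581/403225]; tr = 7809461/64516, det = 366025/64516
char-poly roots: 121 and 3025/64516
κ_2(A) = √(λ_max/λ_min) = √(121 / (3025/64516)) = 50.8000
worst-case relative error ≤ 50.8000 × 1/259 = 0.1961


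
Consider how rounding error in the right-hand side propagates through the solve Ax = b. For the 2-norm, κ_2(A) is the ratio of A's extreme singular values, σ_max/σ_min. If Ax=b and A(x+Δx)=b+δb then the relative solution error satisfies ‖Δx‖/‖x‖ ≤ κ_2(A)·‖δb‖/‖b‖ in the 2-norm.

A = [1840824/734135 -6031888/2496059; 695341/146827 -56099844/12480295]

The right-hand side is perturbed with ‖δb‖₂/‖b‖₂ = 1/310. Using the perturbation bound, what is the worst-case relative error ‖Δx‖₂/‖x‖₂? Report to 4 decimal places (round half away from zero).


M = AᵀA = [15476110656001/538954198225 -2947774460148/107790839645; -2947774460148/107790839645 14037315979024/538954198225]. tr(M)=1403730161/25633969, det(M)=479785216/16021230625
eigenvalues of AᵀA: λ = (tr ± √(tr²−4·det))/2 = 1369/25, 350464/640849225
σ_max=√(1369/25)=(37/5), σ_min=√(350464/640849225)=(592/25315) → κ = 316.4375
perturbation bound = 316.4375·1/310 = 1.0208

1.0208


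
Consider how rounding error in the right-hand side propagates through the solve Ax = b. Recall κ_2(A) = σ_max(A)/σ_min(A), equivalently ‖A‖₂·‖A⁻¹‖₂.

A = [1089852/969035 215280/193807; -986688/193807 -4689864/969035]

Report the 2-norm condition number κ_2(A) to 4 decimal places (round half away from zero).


244.5000

form AᵀA = [15185370384/558613225 2892359232/111722645; 2892359232/111722645 13773623616/558613225] with trace 1377360/26569 and determinant 746496/16605625
char-poly roots: 1296/25 and 576/664225
so κ_2 = √((1296/25) / (576/664225)) = 244.5000


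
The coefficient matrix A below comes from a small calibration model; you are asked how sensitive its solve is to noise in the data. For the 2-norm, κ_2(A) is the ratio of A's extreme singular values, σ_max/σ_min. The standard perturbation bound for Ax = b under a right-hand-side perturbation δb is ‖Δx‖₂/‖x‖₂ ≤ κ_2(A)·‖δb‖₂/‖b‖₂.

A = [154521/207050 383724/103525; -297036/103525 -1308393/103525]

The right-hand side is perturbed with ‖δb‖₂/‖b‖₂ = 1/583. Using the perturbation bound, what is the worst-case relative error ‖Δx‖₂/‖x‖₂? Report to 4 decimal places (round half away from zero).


AᵀA = [602877249/68591524 669258450/17147881; 669258450/17147881 2974618161/17147881]; tr = 7436853/40804, det = 59049/40804
eigenvalues of AᵀA: λ = (tr ± √(tr²−4·det))/2 = 729/4, 81/10201
σ_max=√(729/4)=(27/2), σ_min=√(81/10201)=(9/101) → κ = 151.5000
perturbation bound = 151.5000·1/583 = 0.2599

0.2599


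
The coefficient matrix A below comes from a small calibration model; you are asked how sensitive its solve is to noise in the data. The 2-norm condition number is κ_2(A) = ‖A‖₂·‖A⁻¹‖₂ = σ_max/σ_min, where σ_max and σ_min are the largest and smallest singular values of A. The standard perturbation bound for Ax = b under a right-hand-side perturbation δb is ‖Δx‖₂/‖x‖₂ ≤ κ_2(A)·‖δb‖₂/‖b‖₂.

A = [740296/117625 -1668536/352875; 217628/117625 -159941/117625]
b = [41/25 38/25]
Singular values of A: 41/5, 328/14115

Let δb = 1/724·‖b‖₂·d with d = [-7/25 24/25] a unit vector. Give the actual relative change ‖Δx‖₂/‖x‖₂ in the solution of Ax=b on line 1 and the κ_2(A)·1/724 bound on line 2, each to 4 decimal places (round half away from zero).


largest singular value 41/5, smallest 328/14115
κ_2(A) = (41/5) / (328/14115) = 352.8750
bound on ‖Δx‖/‖x‖: κ·ε = 352.8750·1/724 = 0.4874
solve Ax = b  →  x = [26.0152 34.2805]
2-norm of b is 2.2361; of x, 43.0342
with δb = [-0.0009 0.0030], A·Δx = δb → ‖Δx‖ = 0.1329
realised ‖Δx‖/‖x‖ = 0.0031
realised/bound (from unrounded values) ≈ 0.0063

0.0031
0.4874


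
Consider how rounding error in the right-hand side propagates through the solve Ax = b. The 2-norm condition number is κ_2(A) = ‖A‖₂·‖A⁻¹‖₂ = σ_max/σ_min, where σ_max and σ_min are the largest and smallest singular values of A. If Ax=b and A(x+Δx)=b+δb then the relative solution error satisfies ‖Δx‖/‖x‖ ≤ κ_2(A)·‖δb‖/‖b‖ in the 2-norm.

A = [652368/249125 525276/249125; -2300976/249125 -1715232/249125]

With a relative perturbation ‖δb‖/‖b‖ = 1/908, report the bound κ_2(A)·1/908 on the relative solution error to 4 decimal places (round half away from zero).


form AᵀA = [9152119296/99301225 6863009472/99301225; 6863009472/99301225 5148697104/99301225] with trace 572032656/3972049 and determinant 8294400/3972049
solving λ² − 572032656/3972049·λ + 8294400/3972049 = 0 gives λ = 144, 57600/3972049
κ_2(A) = √(λ_max/λ_min) = √(144 / (57600/3972049)) = 99.6500
bound on ‖Δx‖/‖x‖: κ·ε = 99.6500·1/908 = 0.1097

0.1097


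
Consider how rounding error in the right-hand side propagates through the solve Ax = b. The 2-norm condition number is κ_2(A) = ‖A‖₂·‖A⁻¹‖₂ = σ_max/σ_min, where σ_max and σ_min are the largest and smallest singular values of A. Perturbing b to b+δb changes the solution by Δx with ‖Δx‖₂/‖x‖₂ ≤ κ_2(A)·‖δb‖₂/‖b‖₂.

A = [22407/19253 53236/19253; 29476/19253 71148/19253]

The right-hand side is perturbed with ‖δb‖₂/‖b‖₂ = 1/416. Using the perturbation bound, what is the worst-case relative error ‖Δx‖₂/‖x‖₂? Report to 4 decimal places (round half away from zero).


0.8900

AᵀA = [1370908225/370678009 3290017500/370678009; 3290017500/370678009 7896109600/370678009]; tr = 54834425/2193361, det = 10000/2193361
eigenvalues of AᵀA: λ = (tr ± √(tr²−4·det))/2 = 25, 400/2193361
σ_max=√25=5, σ_min=√(400/2193361)=(20/1481) → κ = 370.2500
bound on ‖Δx‖/‖x‖: κ·ε = 370.2500·1/416 = 0.8900


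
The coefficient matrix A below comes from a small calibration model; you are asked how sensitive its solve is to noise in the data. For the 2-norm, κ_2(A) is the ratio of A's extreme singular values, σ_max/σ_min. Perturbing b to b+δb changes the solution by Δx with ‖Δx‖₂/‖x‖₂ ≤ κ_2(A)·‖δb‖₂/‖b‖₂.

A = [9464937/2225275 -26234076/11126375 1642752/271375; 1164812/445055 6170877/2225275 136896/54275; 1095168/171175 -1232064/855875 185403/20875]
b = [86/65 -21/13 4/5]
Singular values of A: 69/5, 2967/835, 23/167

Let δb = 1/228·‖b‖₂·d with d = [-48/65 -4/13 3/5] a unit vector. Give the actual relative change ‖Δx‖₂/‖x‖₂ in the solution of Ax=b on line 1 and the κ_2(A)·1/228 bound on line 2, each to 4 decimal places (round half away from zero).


0.1255
0.4395

from the listed singular values, σ₁ = 69/5, σ_n = 23/167
condition number: (69/5) ÷ (23/167) = 100.2000
bound on ‖Δx‖/‖x‖: κ·ε = 100.2000·1/228 = 0.4395
solve Ax = b  →  x = [-0.0811 -0.5587 0.0580]
‖b‖ = 2.2361, ‖x‖ = 0.5675
with δb = [-0.0072 -0.0030 0.0059], A·Δx = δb → ‖Δx‖ = 0.0712
realised ‖Δx‖/‖x‖ = 0.1255
realised/bound (from unrounded values) ≈ 0.2855


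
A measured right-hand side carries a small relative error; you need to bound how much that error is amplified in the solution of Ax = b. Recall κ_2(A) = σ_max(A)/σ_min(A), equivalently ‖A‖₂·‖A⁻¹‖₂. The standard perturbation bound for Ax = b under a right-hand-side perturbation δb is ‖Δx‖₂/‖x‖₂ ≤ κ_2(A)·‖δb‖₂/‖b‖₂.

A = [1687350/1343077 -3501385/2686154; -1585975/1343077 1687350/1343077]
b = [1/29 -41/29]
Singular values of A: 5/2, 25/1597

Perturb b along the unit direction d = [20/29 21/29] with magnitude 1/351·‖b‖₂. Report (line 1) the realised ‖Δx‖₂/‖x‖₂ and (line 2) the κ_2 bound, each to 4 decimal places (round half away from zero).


0.0040
0.4550

largest singular value 5/2, smallest 25/1597
condition number: (5/2) ÷ (25/1597) = 159.7000
perturbation bound = 159.7000·1/351 = 0.4550
solve Ax = b  →  x = [-45.9821 -44.3448]
‖b‖₂ = 1.4142 and ‖x‖₂ = 63.8813
with δb = [0.0028 0.0029], A·Δx = δb → ‖Δx‖ = 0.2574
dividing the unrounded norms, ‖Δx‖/‖x‖ = 0.0040
so the bound overstates the realised error by a factor of ≈ 112.9272 (computed from the unrounded values)


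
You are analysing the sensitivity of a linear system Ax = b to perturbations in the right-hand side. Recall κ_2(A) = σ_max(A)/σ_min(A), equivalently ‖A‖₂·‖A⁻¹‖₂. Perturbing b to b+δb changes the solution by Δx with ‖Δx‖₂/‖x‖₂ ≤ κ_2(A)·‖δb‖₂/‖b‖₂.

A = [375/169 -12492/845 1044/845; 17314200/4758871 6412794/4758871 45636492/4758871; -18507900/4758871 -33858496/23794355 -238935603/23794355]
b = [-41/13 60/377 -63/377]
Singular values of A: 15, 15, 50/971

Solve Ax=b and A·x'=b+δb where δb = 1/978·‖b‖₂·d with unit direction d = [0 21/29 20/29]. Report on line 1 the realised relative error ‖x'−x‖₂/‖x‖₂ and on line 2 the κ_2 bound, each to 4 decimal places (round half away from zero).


0.2979
0.2979

largest singular value 15, smallest 50/971
κ_2(A) = 15 / (50/971) = 291.3000
κ_2(A)·‖δb‖/‖b‖ = 0.2979
solve Ax = b  →  x = [-0.0256 0.2092 -0.0031]
2-norm of b is 3.1623; of x, 0.2108
with δb = [0.0000 0.0023 0.0022], A·Δx = δb → ‖Δx‖ = 0.0628
relative error = 0.2979
tightness: 0.2979 against a bound of 0.2979; the bound is attained (ratio 1)


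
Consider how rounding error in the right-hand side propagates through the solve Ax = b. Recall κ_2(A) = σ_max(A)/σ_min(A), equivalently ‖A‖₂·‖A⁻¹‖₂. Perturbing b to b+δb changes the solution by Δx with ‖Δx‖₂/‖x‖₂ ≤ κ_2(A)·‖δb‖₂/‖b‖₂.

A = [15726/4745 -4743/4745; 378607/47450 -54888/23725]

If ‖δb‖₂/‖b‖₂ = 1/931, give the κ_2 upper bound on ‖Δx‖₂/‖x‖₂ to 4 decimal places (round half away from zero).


0.2823

form AᵀA = [994520521/13322500 -72515982/3330625; -72515982/3330625 21154401/3330625] with trace 1726621/21316 and determinant 2025/21316
eigenvalues of AᵀA: λ = (tr ± √(tr²−4·det))/2 = 81, 25/21316
so κ_2 = √(81 / (25/21316)) = 262.8000
worst-case relative error ≤ 262.8000 × 1/931 = 0.2823


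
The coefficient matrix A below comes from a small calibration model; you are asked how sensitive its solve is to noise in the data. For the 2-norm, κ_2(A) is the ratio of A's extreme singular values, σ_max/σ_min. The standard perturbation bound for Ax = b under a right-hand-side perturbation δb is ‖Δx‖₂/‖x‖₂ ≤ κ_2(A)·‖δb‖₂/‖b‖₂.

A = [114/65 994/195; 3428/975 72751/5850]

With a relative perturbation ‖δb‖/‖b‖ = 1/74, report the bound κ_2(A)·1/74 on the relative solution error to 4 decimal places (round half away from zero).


AᵀA = [86836/5625 888706/16875; 888706/16875 36579529/202500]; tr = 63529/324, det = 1225/81
char-poly roots: 196 and 25/324
κ = σ_max/σ_min = 14/(5/18) = 50.4000
κ_2(A)·‖δb‖/‖b‖ = 0.6811

0.6811


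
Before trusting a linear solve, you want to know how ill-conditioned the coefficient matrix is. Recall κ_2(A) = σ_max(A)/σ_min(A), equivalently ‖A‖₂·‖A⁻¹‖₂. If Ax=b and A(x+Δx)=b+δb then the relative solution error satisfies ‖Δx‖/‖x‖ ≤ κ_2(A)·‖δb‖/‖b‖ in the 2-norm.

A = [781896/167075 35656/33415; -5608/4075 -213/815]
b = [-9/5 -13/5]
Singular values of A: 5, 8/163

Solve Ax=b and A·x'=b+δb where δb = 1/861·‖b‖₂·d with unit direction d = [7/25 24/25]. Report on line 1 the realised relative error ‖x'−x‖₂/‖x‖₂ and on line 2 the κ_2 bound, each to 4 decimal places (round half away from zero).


from the listed singular values, σ₁ = 5, σ_n = 8/163
κ = σ_max/σ_min = 5/(8/163) = 101.8750
perturbation bound = 101.8750·1/861 = 0.1183
solve Ax = b  →  x = [13.2226 -59.6780]
2-norm of b is 3.1623; of x, 61.1253
re-solving with b+δb shifts x by Δx of norm 0.0748
dividing the unrounded norms, ‖Δx‖/‖x‖ = 0.0012
realised/bound (from unrounded values) ≈ 0.0103

0.0012
0.1183


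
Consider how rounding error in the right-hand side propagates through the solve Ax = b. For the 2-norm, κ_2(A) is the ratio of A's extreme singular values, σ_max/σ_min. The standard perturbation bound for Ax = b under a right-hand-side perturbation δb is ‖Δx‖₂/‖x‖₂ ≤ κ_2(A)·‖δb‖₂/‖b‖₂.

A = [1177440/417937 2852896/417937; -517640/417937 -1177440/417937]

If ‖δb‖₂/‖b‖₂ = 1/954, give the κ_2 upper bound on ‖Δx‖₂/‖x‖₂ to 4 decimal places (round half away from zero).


0.1296

form AᵀA = [9788852800/1033558201 23482863360/1033558201; 23482863360/1033558201 56363198464/1033558201] with trace 391432256/6115729 and determinant 1638400/6115729
λ_max, λ_min = (391432256/6115729 ± √153179130995675136/37402141201441)/2 = 64, 25600/6115729
κ = σ_max/σ_min = 8/(160/2473) = 123.6500
bound on ‖Δx‖/‖x‖: κ·ε = 123.6500·1/954 = 0.1296


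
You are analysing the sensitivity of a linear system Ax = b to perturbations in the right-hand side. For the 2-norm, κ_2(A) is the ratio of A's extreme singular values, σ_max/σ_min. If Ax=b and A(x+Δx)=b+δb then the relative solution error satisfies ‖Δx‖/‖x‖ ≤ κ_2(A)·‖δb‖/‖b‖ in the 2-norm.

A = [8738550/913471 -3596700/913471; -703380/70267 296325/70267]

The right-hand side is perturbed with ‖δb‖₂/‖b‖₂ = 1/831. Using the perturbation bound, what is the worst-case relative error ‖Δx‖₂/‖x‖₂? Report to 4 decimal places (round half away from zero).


0.2916

AᵀA = [190218662100/992187001 -79256191500/992187001; -79256191500/992187001 33027215625/992187001]; tr = 1320981525/5870929, det = 5062500/5870929
solving λ² − 1320981525/5870929·λ + 5062500/5870929 = 0 gives λ = 225, 22500/5870929
σ_max=√225=15, σ_min=√(22500/5870929)=(150/2423) → κ = 242.3000
worst-case relative error ≤ 242.3000 × 1/831 = 0.2916


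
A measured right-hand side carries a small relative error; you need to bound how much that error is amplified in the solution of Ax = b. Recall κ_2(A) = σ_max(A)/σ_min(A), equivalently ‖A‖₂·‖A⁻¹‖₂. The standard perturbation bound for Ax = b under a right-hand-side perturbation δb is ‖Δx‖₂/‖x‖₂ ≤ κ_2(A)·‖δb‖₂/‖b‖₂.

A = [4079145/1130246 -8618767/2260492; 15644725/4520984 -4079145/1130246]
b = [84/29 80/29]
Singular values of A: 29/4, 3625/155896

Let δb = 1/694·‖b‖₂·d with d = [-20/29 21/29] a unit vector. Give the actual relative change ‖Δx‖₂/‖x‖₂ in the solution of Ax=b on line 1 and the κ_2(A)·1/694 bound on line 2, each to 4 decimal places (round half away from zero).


from the listed singular values, σ₁ = 29/4, σ_n = 3625/155896
κ_2(A) = (29/4) / (3625/155896) = 311.7920
bound on ‖Δx‖/‖x‖: κ·ε = 311.7920·1/694 = 0.4493
solve Ax = b  →  x = [0.3805 -0.3995]
‖b‖₂ = 4.0000 and ‖x‖₂ = 0.5517
re-solving with b+δb shifts x by Δx of norm 0.2479
realised ‖Δx‖/‖x‖ = 0.4493
realised/bound = 1 exactly: the bound is attained for this b and d

0.4493
0.4493


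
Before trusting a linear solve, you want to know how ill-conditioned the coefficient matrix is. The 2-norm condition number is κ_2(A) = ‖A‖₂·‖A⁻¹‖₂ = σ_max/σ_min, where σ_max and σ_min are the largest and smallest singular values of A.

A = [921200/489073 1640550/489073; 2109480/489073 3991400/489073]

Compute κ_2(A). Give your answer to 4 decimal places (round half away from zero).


110.6500

form AᵀA = [1844244800/83255273 3456684000/83255273; 3456684000/83255273 6481962500/83255273] with trace 489776900/4897369 and determinant 4000000/4897369
solving λ² − 489776900/4897369·λ + 4000000/4897369 = 0 gives λ = 100, 40000/4897369
κ_2(A) = √(λ_max/λ_min) = √(100 / (40000/4897369)) = 110.6500


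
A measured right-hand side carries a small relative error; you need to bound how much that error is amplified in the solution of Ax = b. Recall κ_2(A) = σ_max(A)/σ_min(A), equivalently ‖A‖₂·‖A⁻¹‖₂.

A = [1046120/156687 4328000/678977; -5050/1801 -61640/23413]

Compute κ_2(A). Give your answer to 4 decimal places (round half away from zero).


337.6875

AᵀA = [1287395476900/24550815969 408690142000/8183605323; 408690142000/8183605323 129745294400/2727868441]; tr = 2919266500/29192409, det = 2560000/29192409
char-poly roots: 100 and 25600/29192409
σ_max=√100=10, σ_min=√(25600/29192409)=(160/5403) → κ = 337.6875


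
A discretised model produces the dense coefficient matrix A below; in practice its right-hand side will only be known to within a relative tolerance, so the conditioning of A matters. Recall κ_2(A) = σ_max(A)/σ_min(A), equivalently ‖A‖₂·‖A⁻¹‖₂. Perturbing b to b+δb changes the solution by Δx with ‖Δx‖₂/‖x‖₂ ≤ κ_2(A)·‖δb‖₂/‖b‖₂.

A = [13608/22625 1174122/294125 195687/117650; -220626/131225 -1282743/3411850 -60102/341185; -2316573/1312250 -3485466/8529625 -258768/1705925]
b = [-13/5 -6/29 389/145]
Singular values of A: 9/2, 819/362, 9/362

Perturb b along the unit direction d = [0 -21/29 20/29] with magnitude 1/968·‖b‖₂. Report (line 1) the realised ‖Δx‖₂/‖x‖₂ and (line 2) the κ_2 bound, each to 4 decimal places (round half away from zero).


σ_max = 9/2, σ_min = 9/362
κ = σ_max/σ_min = (9/2)/(9/362) = 181.0000
bound on ‖Δx‖/‖x‖: κ·ε = 181.0000·1/968 = 0.1870
solve Ax = b  →  x = [-0.6110 -31.4167 74.0579]
‖b‖₂ = 3.7417 and ‖x‖₂ = 80.4484
with δb = [0.0000 -0.0028 0.0027], A·Δx = δb → ‖Δx‖ = 0.1555
relative error = 0.0019
tightness: 0.0019 against a bound of 0.1870 (unrounded ratio ≈ 0.0103)

0.0019
0.1870


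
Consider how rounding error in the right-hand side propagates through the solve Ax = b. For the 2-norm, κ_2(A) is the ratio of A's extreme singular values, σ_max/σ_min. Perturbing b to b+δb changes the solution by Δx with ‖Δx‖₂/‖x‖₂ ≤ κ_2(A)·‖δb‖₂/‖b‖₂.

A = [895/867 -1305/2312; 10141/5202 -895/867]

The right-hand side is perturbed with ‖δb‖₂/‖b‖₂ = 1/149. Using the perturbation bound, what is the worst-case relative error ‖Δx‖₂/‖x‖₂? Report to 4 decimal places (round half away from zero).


1.2081

form AᵀA = [455629/93636 -161995/62424; -161995/62424 230425/166464] with trace 32401/5184 and determinant 25/20736
eigenvalues of AᵀA: λ = (tr ± √(tr²−4·det))/2 = 25/4, 1/5184
κ = σ_max/σ_min = (5/2)/(1/72) = 180.0000
bound on ‖Δx‖/‖x‖: κ·ε = 180.0000·1/149 = 1.2081


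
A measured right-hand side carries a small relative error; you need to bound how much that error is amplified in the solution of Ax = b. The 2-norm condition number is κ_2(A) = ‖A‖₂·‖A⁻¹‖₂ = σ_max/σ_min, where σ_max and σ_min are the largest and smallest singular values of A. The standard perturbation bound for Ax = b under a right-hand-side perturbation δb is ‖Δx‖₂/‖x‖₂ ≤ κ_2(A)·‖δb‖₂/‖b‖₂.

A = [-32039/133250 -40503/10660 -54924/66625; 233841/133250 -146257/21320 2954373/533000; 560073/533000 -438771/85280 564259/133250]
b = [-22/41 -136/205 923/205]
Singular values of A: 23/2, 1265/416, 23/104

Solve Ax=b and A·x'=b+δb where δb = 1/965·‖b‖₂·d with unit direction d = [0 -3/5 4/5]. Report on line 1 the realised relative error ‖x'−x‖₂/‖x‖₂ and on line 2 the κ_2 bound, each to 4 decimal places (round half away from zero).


0.0012
0.0539

σ_max = 23/2, σ_min = 23/104
condition number: (23/2) ÷ (23/104) = 52.0000
perturbation bound = 52.0000·1/965 = 0.0539
solve Ax = b  →  x = [-17.2606 0.0582 5.4171]
2-norm of b is 4.5826; of x, 18.0908
Δx = A⁻¹·δb where δb = 1/965·4.5826·d; ‖Δx‖ = 0.0215
realised ‖Δx‖/‖x‖ = 0.0012
so the bound overstates the realised error by a factor of ≈ 45.3989 (computed from the unrounded values)
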